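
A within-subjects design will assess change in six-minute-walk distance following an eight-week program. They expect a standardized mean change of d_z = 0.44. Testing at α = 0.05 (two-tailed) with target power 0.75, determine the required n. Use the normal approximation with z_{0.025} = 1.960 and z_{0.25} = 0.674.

n = 36 pairs

For a paired (one-sample on differences) test: n = ((z_{α/2} + z_β) / d)².
z_{α/2} + z_β = 1.960 + 0.674 = 2.634.
n = (2.634 / 0.44)² = 5.986² = 35.84.
Round up.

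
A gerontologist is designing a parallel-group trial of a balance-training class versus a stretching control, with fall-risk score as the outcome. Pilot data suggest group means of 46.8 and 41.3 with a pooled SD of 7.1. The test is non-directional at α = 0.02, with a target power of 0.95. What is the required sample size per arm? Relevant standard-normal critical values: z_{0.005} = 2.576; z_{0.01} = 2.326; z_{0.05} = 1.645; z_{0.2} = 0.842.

n = 53 per group

Cohen's d = |M₁ − M₂| / SD_pooled = |46.8 − 41.3| / 7.1 = 5.5 / 7.1 = 0.775.
For two independent groups with equal n: n = 2·((z_{α/2} + z_β) / d)².
z_{α/2} + z_β = 2.326 + 1.645 = 3.971.
n = 2 × (3.971 / 0.775)² = 2 × 5.124² = 2 × 26.25 = 52.5.
Round up to the next whole participant.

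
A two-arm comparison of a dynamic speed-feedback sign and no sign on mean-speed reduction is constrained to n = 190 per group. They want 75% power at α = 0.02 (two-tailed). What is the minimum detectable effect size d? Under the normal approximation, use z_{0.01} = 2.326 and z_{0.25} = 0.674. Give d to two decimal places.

d_min ≈ 0.31

For two independent groups of n = 190 each: d_min = (z_{α/2} + z_β)·√(2/n).
z-sum = 2.326 + 0.674 = 3.000.
d_min = 3.000 × √(2/190) = 3.000 × 0.1026 = 0.308.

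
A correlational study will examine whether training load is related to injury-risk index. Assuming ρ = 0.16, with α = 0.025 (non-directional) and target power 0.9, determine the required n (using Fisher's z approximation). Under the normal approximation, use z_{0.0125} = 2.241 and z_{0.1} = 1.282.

Fisher's z: C = ½·ln((1+r)/(1−r)) = ½·ln(1.3810) = 0.1614.
n = ((z_{α/2} + z_β)/C)² + 3.
(2.241 + 1.282) / 0.1614 = 3.523 / 0.1614 = 21.828.
n = 21.828² + 3 = 476.45 + 3 = 479.5.
Round up.

n = 480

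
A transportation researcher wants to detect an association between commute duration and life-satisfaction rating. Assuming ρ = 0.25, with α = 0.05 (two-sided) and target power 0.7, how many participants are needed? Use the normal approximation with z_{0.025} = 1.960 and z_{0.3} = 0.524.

n = 98

Fisher's z: C = ½·ln((1+r)/(1−r)) = ½·ln(1.6667) = 0.2554.
n = ((z_{α/2} + z_β)/C)² + 3.
(1.960 + 0.524) / 0.2554 = 2.484 / 0.2554 = 9.726.
n = 9.726² + 3 = 94.59 + 3 = 97.6.
Round up.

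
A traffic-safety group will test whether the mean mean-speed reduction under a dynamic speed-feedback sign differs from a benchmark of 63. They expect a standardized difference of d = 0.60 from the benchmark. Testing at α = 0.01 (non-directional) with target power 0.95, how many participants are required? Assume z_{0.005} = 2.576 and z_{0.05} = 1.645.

For a one-sample test: n = ((z_{α/2} + z_β) / d)².
z_{α/2} + z_β = 2.576 + 1.645 = 4.221.
n = (4.221 / 0.60)² = 7.035² = 49.49.
Round up.

n = 50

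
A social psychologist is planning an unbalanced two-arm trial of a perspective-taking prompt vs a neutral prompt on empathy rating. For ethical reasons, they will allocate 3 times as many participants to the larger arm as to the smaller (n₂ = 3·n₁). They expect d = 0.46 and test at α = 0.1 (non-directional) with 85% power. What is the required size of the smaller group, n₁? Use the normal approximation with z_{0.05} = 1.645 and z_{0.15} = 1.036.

n₁ = 46

With allocation ratio k = n₂/n₁ = 3, Var(x̄₁−x̄₂) = σ²(1/n₁ + 1/(k·n₁)) = σ²·(k+1)/(k·n₁).
So n₁ = (1 + 1/k)·((z_{α/2} + z_β)/d)² = 1.333 × (2.681/0.46)².
n₁ = 1.333 × 33.97 = 45.3.
Round up: n₁ = 46, giving n₂ = 3 × 46 = 138.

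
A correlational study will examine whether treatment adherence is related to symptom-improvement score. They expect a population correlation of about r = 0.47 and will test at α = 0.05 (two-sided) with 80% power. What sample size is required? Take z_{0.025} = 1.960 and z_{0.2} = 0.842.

n = 34

Fisher's z: C = ½·ln((1+r)/(1−r)) = ½·ln(2.7736) = 0.5101.
n = ((z_{α/2} + z_β)/C)² + 3.
(1.960 + 0.842) / 0.5101 = 2.802 / 0.5101 = 5.493.
n = 5.493² + 3 = 30.17 + 3 = 33.2.
Round up.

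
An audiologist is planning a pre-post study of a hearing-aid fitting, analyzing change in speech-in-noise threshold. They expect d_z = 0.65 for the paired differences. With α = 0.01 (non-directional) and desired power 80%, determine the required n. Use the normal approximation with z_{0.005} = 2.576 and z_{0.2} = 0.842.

For a paired (one-sample on differences) test: n = ((z_{α/2} + z_β) / d)².
z_{α/2} + z_β = 2.576 + 0.842 = 3.418.
n = (3.418 / 0.65)² = 5.258² = 27.65.
Round up.

n = 28 pairs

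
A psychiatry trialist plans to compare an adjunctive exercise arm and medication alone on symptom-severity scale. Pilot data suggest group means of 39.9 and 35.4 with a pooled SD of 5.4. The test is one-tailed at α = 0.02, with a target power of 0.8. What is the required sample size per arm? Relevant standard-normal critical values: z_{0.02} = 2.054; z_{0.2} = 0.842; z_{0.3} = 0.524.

n = 25 per group

Cohen's d = |M₁ − M₂| / SD_pooled = |39.9 − 35.4| / 5.4 = 4.5 / 5.4 = 0.833.
For two independent groups with equal n: n = 2·((z_{α} + z_β) / d)².
z_{α} + z_β = 2.054 + 0.842 = 2.896.
n = 2 × (2.896 / 0.833)² = 2 × 3.477² = 2 × 12.09 = 24.2.
Round up to the next whole participant.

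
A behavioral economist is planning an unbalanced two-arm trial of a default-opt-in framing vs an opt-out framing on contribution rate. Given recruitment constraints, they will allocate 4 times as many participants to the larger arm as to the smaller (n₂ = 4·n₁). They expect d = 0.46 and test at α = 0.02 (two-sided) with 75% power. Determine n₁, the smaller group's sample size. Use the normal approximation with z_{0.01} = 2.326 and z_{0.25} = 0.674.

n₁ = 54

With allocation ratio k = n₂/n₁ = 4, Var(x̄₁−x̄₂) = σ²(1/n₁ + 1/(k·n₁)) = σ²·(k+1)/(k·n₁).
So n₁ = (1 + 1/k)·((z_{α/2} + z_β)/d)² = 1.250 × (3.000/0.46)².
n₁ = 1.250 × 42.53 = 53.2.
Round up: n₁ = 54, giving n₂ = 4 × 54 = 216.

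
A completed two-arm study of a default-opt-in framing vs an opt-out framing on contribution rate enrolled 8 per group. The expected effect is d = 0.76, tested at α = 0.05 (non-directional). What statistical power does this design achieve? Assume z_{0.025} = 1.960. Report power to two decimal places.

For two equal groups, power = Φ(d·√(n/2) − z_{α/2}).
d·√(n/2) = 0.76 × √(8/2) = 0.76 × 2.000 = 1.520.
z_β = 1.520 − 1.960 = -0.440.
Power = Φ(-0.440) = 0.330.

power ≈ 0.33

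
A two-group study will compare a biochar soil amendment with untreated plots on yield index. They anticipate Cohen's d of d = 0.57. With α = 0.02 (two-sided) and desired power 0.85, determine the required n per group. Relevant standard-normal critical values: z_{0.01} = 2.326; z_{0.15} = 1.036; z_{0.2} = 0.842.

n = 70 per group

For two independent groups with equal n: n = 2·((z_{α/2} + z_β) / d)².
z_{α/2} + z_β = 2.326 + 1.036 = 3.362.
n = 2 × (3.362 / 0.57)² = 2 × 5.898² = 2 × 34.79 = 69.6.
Round up to the next whole participant.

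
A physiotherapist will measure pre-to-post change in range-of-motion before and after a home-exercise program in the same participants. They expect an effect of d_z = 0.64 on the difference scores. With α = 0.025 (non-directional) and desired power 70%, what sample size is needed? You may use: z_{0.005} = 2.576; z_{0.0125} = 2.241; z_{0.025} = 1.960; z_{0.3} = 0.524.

n = 19 pairs

For a paired (one-sample on differences) test: n = ((z_{α/2} + z_β) / d)².
z_{α/2} + z_β = 2.241 + 0.524 = 2.765.
n = (2.765 / 0.64)² = 4.320² = 18.67.
Round up.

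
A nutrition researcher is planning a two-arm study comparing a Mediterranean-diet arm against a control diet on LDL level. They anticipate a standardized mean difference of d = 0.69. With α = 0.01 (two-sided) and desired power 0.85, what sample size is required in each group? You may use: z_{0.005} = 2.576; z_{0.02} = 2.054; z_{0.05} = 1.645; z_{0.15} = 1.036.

n = 55 per group

For two independent groups with equal n: n = 2·((z_{α/2} + z_β) / d)².
z_{α/2} + z_β = 2.576 + 1.036 = 3.612.
n = 2 × (3.612 / 0.69)² = 2 × 5.235² = 2 × 27.40 = 54.8.
Round up to the next whole participant.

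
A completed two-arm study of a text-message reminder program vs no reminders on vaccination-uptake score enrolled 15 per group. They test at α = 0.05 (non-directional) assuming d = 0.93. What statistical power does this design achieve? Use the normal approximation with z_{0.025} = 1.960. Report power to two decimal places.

power ≈ 0.72

For two equal groups, power = Φ(d·√(n/2) − z_{α/2}).
d·√(n/2) = 0.93 × √(15/2) = 0.93 × 2.739 = 2.547.
z_β = 2.547 − 1.960 = 0.587.
Power = Φ(0.587) = 0.721.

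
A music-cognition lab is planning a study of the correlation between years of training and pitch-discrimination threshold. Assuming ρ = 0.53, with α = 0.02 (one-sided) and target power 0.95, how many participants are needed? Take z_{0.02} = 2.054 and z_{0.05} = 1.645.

Fisher's z: C = ½·ln((1+r)/(1−r)) = ½·ln(3.2553) = 0.5901.
n = ((z_{α} + z_β)/C)² + 3.
(2.054 + 1.645) / 0.5901 = 3.699 / 0.5901 = 6.268.
n = 6.268² + 3 = 39.29 + 3 = 42.3.
Round up.

n = 43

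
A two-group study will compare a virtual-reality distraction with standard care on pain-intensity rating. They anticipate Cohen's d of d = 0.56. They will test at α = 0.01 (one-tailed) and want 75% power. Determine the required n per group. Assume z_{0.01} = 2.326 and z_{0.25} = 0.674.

For two independent groups with equal n: n = 2·((z_{α} + z_β) / d)².
z_{α} + z_β = 2.326 + 0.674 = 3.000.
n = 2 × (3.000 / 0.56)² = 2 × 5.357² = 2 × 28.70 = 57.4.
Round up to the next whole participant.

n = 58 per group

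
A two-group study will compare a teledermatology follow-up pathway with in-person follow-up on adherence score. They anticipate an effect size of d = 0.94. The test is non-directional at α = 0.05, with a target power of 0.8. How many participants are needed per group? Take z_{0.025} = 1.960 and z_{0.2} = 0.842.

n = 18 per group

For two independent groups with equal n: n = 2·((z_{α/2} + z_β) / d)².
z_{α/2} + z_β = 1.960 + 0.842 = 2.802.
n = 2 × (2.802 / 0.94)² = 2 × 2.981² = 2 × 8.89 = 17.8.
Round up to the next whole participant.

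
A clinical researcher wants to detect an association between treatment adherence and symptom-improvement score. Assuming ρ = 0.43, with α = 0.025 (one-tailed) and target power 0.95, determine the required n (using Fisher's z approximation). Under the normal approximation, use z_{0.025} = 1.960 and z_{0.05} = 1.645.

n = 65

Fisher's z: C = ½·ln((1+r)/(1−r)) = ½·ln(2.5088) = 0.4599.
n = ((z_{α} + z_β)/C)² + 3.
(1.960 + 1.645) / 0.4599 = 3.605 / 0.4599 = 7.839.
n = 7.839² + 3 = 61.44 + 3 = 64.4.
Round up.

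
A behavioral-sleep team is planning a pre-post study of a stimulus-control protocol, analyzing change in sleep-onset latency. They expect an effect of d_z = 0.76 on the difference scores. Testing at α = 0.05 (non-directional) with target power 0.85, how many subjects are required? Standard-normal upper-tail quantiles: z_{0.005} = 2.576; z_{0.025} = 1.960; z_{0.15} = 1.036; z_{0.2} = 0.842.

For a paired (one-sample on differences) test: n = ((z_{α/2} + z_β) / d)².
z_{α/2} + z_β = 1.960 + 1.036 = 2.996.
n = (2.996 / 0.76)² = 3.942² = 15.54.
Round up.

n = 16 pairs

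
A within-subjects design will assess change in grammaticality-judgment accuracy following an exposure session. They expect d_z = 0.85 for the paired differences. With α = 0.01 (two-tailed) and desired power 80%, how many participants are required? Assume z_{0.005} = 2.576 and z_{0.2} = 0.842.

For a paired (one-sample on differences) test: n = ((z_{α/2} + z_β) / d)².
z_{α/2} + z_β = 2.576 + 0.842 = 3.418.
n = (3.418 / 0.85)² = 4.021² = 16.17.
Round up.

n = 17 pairs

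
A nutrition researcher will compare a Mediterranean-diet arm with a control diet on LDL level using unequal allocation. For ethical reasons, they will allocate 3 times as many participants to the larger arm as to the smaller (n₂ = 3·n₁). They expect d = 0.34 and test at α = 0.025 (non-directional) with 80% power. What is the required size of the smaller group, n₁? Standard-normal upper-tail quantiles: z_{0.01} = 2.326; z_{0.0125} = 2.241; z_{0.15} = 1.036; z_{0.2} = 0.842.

With allocation ratio k = n₂/n₁ = 3, Var(x̄₁−x̄₂) = σ²(1/n₁ + 1/(k·n₁)) = σ²·(k+1)/(k·n₁).
So n₁ = (1 + 1/k)·((z_{α/2} + z_β)/d)² = 1.333 × (3.083/0.34)².
n₁ = 1.333 × 82.22 = 109.6.
Round up: n₁ = 110, giving n₂ = 3 × 110 = 330.

n₁ = 110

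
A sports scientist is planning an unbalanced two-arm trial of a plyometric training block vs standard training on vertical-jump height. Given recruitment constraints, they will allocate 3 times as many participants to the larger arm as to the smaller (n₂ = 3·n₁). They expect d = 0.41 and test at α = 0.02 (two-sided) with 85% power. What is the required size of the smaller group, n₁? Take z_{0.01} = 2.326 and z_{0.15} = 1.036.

n₁ = 90

With allocation ratio k = n₂/n₁ = 3, Var(x̄₁−x̄₂) = σ²(1/n₁ + 1/(k·n₁)) = σ²·(k+1)/(k·n₁).
So n₁ = (1 + 1/k)·((z_{α/2} + z_β)/d)² = 1.333 × (3.362/0.41)².
n₁ = 1.333 × 67.24 = 89.7.
Round up: n₁ = 90, giving n₂ = 3 × 90 = 270.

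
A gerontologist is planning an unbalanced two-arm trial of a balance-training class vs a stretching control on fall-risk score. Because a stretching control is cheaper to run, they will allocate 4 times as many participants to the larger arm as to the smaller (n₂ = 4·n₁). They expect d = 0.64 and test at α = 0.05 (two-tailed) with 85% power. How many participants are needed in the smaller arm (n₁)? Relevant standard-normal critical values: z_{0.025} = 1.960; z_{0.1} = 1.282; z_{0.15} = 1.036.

n₁ = 28

With allocation ratio k = n₂/n₁ = 4, Var(x̄₁−x̄₂) = σ²(1/n₁ + 1/(k·n₁)) = σ²·(k+1)/(k·n₁).
So n₁ = (1 + 1/k)·((z_{α/2} + z_β)/d)² = 1.250 × (2.996/0.64)².
n₁ = 1.250 × 21.91 = 27.4.
Round up: n₁ = 28, giving n₂ = 4 × 28 = 112.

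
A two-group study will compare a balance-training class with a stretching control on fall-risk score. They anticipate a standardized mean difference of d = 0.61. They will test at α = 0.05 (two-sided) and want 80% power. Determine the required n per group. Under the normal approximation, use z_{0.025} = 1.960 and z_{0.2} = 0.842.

n = 43 per group

For two independent groups with equal n: n = 2·((z_{α/2} + z_β) / d)².
z_{α/2} + z_β = 1.960 + 0.842 = 2.802.
n = 2 × (2.802 / 0.61)² = 2 × 4.593² = 2 × 21.10 = 42.2.
Round up to the next whole participant.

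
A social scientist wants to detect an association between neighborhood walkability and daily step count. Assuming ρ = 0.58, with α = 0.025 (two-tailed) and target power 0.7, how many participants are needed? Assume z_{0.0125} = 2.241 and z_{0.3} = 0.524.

Fisher's z: C = ½·ln((1+r)/(1−r)) = ½·ln(3.7619) = 0.6625.
n = ((z_{α/2} + z_β)/C)² + 3.
(2.241 + 0.524) / 0.6625 = 2.765 / 0.6625 = 4.174.
n = 4.174² + 3 = 17.42 + 3 = 20.4.
Round up.

n = 21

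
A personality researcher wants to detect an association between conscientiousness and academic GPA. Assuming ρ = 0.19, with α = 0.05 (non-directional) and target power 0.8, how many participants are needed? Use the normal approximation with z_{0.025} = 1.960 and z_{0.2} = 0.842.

Fisher's z: C = ½·ln((1+r)/(1−r)) = ½·ln(1.4691) = 0.1923.
n = ((z_{α/2} + z_β)/C)² + 3.
(1.960 + 0.842) / 0.1923 = 2.802 / 0.1923 = 14.571.
n = 14.571² + 3 = 212.31 + 3 = 215.3.
Round up.

n = 216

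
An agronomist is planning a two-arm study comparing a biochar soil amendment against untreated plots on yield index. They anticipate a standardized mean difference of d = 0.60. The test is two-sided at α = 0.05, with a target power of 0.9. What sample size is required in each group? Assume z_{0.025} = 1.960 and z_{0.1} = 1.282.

For two independent groups with equal n: n = 2·((z_{α/2} + z_β) / d)².
z_{α/2} + z_β = 1.960 + 1.282 = 3.242.
n = 2 × (3.242 / 0.60)² = 2 × 5.403² = 2 × 29.20 = 58.4.
Round up to the next whole participant.

n = 59 per group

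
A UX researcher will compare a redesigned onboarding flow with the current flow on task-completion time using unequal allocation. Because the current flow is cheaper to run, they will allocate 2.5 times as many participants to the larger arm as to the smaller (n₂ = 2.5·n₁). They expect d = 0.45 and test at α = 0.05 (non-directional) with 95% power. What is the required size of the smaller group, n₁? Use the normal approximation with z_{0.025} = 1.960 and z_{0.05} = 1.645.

n₁ = 90

With allocation ratio k = n₂/n₁ = 2.5, Var(x̄₁−x̄₂) = σ²(1/n₁ + 1/(k·n₁)) = σ²·(k+1)/(k·n₁).
So n₁ = (1 + 1/k)·((z_{α/2} + z_β)/d)² = 1.400 × (3.605/0.45)².
n₁ = 1.400 × 64.18 = 89.8.
Round up: n₁ = 90, giving n₂ = 2.5 × 90 = 225.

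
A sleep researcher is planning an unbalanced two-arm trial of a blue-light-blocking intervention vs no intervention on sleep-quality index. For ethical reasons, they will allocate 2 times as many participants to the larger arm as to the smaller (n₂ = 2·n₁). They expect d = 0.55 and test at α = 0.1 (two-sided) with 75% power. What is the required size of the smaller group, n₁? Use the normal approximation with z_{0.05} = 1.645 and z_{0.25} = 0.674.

n₁ = 27

With allocation ratio k = n₂/n₁ = 2, Var(x̄₁−x̄₂) = σ²(1/n₁ + 1/(k·n₁)) = σ²·(k+1)/(k·n₁).
So n₁ = (1 + 1/k)·((z_{α/2} + z_β)/d)² = 1.500 × (2.319/0.55)².
n₁ = 1.500 × 17.78 = 26.7.
Round up: n₁ = 27, giving n₂ = 2 × 27 = 54.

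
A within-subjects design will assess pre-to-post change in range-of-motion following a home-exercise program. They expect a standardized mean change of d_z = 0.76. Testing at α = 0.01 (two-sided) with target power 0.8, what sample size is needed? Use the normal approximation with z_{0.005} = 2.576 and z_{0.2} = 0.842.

For a paired (one-sample on differences) test: n = ((z_{α/2} + z_β) / d)².
z_{α/2} + z_β = 2.576 + 0.842 = 3.418.
n = (3.418 / 0.76)² = 4.497² = 20.23.
Round up.

n = 21 pairs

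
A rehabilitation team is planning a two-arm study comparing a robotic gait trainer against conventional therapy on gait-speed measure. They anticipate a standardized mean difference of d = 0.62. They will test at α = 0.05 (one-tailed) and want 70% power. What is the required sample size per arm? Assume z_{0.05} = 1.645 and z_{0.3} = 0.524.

n = 25 per group

For two independent groups with equal n: n = 2·((z_{α} + z_β) / d)².
z_{α} + z_β = 1.645 + 0.524 = 2.169.
n = 2 × (2.169 / 0.62)² = 2 × 3.498² = 2 × 12.24 = 24.5.
Round up to the next whole participant.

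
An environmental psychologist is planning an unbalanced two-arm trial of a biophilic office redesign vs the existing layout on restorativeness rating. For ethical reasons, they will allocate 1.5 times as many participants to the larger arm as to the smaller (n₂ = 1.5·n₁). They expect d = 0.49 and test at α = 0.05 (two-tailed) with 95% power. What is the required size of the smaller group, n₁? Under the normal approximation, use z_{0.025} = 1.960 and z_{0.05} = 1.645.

With allocation ratio k = n₂/n₁ = 1.5, Var(x̄₁−x̄₂) = σ²(1/n₁ + 1/(k·n₁)) = σ²·(k+1)/(k·n₁).
So n₁ = (1 + 1/k)·((z_{α/2} + z_β)/d)² = 1.667 × (3.605/0.49)².
n₁ = 1.667 × 54.13 = 90.2.
Round up: n₁ = 91, giving n₂ = ⌈1.5 × 91⌉ = ⌈136.5⌉ = 137.

n₁ = 91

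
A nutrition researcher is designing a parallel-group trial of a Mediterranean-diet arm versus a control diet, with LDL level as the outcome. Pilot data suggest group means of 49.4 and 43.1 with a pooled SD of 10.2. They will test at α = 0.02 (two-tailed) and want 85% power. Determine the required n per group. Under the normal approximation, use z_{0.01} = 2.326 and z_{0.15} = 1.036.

n = 60 per group

Cohen's d = |M₁ − M₂| / SD_pooled = |49.4 − 43.1| / 10.2 = 6.3 / 10.2 = 0.618.
For two independent groups with equal n: n = 2·((z_{α/2} + z_β) / d)².
z_{α/2} + z_β = 2.326 + 1.036 = 3.362.
n = 2 × (3.362 / 0.618)² = 2 × 5.440² = 2 × 29.60 = 59.2.
Round up to the next whole participant.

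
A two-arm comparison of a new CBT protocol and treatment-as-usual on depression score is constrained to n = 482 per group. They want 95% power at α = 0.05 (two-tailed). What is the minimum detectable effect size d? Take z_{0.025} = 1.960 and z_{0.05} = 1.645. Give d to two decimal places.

For two independent groups of n = 482 each: d_min = (z_{α/2} + z_β)·√(2/n).
z-sum = 1.960 + 1.645 = 3.605.
d_min = 3.605 × √(2/482) = 3.605 × 0.0644 = 0.232.

d_min ≈ 0.23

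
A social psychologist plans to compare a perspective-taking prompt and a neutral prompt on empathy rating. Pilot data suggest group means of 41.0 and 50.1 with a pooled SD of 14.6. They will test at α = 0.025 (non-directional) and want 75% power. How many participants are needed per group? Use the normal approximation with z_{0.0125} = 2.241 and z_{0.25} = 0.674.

n = 44 per group

Cohen's d = |M₁ − M₂| / SD_pooled = |41.0 − 50.1| / 14.6 = 9.1 / 14.6 = 0.623.
For two independent groups with equal n: n = 2·((z_{α/2} + z_β) / d)².
z_{α/2} + z_β = 2.241 + 0.674 = 2.915.
n = 2 × (2.915 / 0.623)² = 2 × 4.679² = 2 × 21.89 = 43.8.
Round up to the next whole participant.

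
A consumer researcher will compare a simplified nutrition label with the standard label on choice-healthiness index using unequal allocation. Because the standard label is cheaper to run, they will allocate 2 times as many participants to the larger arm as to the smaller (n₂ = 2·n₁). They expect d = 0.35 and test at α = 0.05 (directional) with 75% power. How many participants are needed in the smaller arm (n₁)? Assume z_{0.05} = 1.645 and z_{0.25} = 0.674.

With allocation ratio k = n₂/n₁ = 2, Var(x̄₁−x̄₂) = σ²(1/n₁ + 1/(k·n₁)) = σ²·(k+1)/(k·n₁).
So n₁ = (1 + 1/k)·((z_{α} + z_β)/d)² = 1.500 × (2.319/0.35)².
n₁ = 1.500 × 43.90 = 65.9.
Round up: n₁ = 66, giving n₂ = 2 × 66 = 132.

n₁ = 66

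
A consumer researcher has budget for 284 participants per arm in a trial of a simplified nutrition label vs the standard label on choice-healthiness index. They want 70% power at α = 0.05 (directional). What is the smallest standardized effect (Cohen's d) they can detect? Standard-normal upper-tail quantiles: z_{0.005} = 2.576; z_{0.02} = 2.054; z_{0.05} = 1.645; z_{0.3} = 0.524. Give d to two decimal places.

d_min ≈ 0.18

For two independent groups of n = 284 each: d_min = (z_{α} + z_β)·√(2/n).
z-sum = 1.645 + 0.524 = 2.169.
d_min = 2.169 × √(2/284) = 2.169 × 0.0839 = 0.182.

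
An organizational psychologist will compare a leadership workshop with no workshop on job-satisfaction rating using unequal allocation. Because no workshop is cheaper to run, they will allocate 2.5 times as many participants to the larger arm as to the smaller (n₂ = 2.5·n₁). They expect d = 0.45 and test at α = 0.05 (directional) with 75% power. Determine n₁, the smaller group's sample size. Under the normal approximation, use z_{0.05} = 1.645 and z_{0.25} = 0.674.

With allocation ratio k = n₂/n₁ = 2.5, Var(x̄₁−x̄₂) = σ²(1/n₁ + 1/(k·n₁)) = σ²·(k+1)/(k·n₁).
So n₁ = (1 + 1/k)·((z_{α} + z_β)/d)² = 1.400 × (2.319/0.45)².
n₁ = 1.400 × 26.56 = 37.2.
Round up: n₁ = 38, giving n₂ = 2.5 × 38 = 95.

n₁ = 38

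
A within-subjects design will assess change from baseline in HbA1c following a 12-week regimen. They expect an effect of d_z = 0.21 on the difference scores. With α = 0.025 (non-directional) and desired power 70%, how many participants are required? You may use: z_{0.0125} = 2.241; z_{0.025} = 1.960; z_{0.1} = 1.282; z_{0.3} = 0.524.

n = 174 pairs

For a paired (one-sample on differences) test: n = ((z_{α/2} + z_β) / d)².
z_{α/2} + z_β = 2.241 + 0.524 = 2.765.
n = (2.765 / 0.21)² = 13.167² = 173.36.
Round up.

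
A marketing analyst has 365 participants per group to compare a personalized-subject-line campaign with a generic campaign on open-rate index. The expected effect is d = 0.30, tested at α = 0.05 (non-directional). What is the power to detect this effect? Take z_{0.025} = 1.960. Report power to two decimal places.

For two equal groups, power = Φ(d·√(n/2) − z_{α/2}).
d·√(n/2) = 0.30 × √(365/2) = 0.30 × 13.509 = 4.053.
z_β = 4.053 − 1.960 = 2.093.
Power = Φ(2.093) = 0.982.

power ≈ 0.98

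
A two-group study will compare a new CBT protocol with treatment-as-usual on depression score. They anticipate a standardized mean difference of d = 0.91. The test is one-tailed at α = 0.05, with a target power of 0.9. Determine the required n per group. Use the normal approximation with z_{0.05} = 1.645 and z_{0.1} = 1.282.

n = 21 per group

For two independent groups with equal n: n = 2·((z_{α} + z_β) / d)².
z_{α} + z_β = 1.645 + 1.282 = 2.927.
n = 2 × (2.927 / 0.91)² = 2 × 3.216² = 2 × 10.35 = 20.7.
Round up to the next whole participant.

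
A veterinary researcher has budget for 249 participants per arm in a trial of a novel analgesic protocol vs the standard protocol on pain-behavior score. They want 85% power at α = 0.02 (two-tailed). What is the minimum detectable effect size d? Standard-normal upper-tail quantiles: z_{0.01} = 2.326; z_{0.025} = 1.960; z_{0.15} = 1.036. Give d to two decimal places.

d_min ≈ 0.30

For two independent groups of n = 249 each: d_min = (z_{α/2} + z_β)·√(2/n).
z-sum = 2.326 + 1.036 = 3.362.
d_min = 3.362 × √(2/249) = 3.362 × 0.0896 = 0.301.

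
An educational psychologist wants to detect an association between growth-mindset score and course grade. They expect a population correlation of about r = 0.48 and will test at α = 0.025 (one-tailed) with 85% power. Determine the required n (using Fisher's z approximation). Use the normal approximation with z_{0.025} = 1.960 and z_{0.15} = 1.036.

Fisher's z: C = ½·ln((1+r)/(1−r)) = ½·ln(2.8462) = 0.5230.
n = ((z_{α} + z_β)/C)² + 3.
(1.960 + 1.036) / 0.5230 = 2.996 / 0.5230 = 5.728.
n = 5.728² + 3 = 32.82 + 3 = 35.8.
Round up.

n = 36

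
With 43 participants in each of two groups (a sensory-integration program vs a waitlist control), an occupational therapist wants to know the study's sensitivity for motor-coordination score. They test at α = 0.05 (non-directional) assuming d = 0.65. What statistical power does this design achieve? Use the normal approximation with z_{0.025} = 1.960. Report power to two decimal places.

power ≈ 0.85

For two equal groups, power = Φ(d·√(n/2) − z_{α/2}).
d·√(n/2) = 0.65 × √(43/2) = 0.65 × 4.637 = 3.014.
z_β = 3.014 − 1.960 = 1.054.
Power = Φ(1.054) = 0.854.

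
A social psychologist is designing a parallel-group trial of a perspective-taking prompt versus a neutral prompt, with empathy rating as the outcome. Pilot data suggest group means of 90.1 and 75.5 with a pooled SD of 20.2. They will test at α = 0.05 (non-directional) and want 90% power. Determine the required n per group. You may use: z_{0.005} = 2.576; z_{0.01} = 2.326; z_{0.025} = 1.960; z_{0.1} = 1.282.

Cohen's d = |M₁ − M₂| / SD_pooled = |90.1 − 75.5| / 20.2 = 14.6 / 20.2 = 0.723.
For two independent groups with equal n: n = 2·((z_{α/2} + z_β) / d)².
z_{α/2} + z_β = 1.960 + 1.282 = 3.242.
n = 2 × (3.242 / 0.723)² = 2 × 4.484² = 2 × 20.11 = 40.2.
Round up to the next whole participant.

n = 41 per group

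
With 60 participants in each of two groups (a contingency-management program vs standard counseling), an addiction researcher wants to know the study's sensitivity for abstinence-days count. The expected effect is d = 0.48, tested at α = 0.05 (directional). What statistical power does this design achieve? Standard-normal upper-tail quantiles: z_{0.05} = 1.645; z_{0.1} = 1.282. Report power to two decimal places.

power ≈ 0.84

For two equal groups, power = Φ(d·√(n/2) − z_{α}).
d·√(n/2) = 0.48 × √(60/2) = 0.48 × 5.477 = 2.629.
z_β = 2.629 − 1.645 = 0.984.
Power = Φ(0.984) = 0.837.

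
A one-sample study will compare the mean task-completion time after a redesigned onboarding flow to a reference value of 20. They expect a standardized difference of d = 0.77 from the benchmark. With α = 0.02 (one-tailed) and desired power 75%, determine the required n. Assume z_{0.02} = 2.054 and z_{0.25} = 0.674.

For a one-sample test: n = ((z_{α} + z_β) / d)².
z_{α} + z_β = 2.054 + 0.674 = 2.728.
n = (2.728 / 0.77)² = 3.543² = 12.55.
Round up.

n = 13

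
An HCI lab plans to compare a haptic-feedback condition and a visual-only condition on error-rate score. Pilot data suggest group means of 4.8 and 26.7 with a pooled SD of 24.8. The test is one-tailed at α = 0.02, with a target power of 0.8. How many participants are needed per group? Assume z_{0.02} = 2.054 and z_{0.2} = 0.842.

Cohen's d = |M₁ − M₂| / SD_pooled = |4.8 − 26.7| / 24.8 = 21.9 / 24.8 = 0.883.
For two independent groups with equal n: n = 2·((z_{α} + z_β) / d)².
z_{α} + z_β = 2.054 + 0.842 = 2.896.
n = 2 × (2.896 / 0.883)² = 2 × 3.280² = 2 × 10.76 = 21.5.
Round up to the next whole participant.

n = 22 per group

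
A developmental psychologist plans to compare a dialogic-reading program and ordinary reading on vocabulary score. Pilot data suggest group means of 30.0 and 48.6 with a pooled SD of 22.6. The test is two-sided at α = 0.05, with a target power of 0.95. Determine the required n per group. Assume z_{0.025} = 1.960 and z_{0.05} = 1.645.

n = 39 per group

Cohen's d = |M₁ − M₂| / SD_pooled = |30.0 − 48.6| / 22.6 = 18.6 / 22.6 = 0.823.
For two independent groups with equal n: n = 2·((z_{α/2} + z_β) / d)².
z_{α/2} + z_β = 1.960 + 1.645 = 3.605.
n = 2 × (3.605 / 0.823)² = 2 × 4.380² = 2 × 19.19 = 38.4.
Round up to the next whole participant.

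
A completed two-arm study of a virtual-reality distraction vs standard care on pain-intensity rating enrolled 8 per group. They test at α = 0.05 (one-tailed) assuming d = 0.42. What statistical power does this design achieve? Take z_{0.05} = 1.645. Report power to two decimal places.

For two equal groups, power = Φ(d·√(n/2) − z_{α}).
d·√(n/2) = 0.42 × √(8/2) = 0.42 × 2.000 = 0.840.
z_β = 0.840 − 1.645 = -0.805.
Power = Φ(-0.805) = 0.210.

power ≈ 0.21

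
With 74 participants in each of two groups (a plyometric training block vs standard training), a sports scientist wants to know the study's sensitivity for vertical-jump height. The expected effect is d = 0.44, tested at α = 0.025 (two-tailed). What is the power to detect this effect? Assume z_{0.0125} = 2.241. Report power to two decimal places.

power ≈ 0.67

For two equal groups, power = Φ(d·√(n/2) − z_{α/2}).
d·√(n/2) = 0.44 × √(74/2) = 0.44 × 6.083 = 2.676.
z_β = 2.676 − 2.241 = 0.435.
Power = Φ(0.435) = 0.668.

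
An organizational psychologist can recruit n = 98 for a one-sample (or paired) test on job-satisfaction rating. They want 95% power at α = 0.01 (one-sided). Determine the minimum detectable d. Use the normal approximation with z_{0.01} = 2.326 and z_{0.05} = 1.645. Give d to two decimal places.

d_min ≈ 0.40

For a single sample (or paired design) of n = 98: d_min = (z_{α} + z_β)/√n.
z-sum = 2.326 + 1.645 = 3.971.
d_min = 3.971 / √98 = 3.971 / 9.899 = 0.401.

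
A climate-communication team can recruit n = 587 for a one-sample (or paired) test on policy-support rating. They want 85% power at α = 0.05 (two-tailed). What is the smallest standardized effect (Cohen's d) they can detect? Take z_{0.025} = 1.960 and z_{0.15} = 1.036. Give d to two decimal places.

d_min ≈ 0.12

For a single sample (or paired design) of n = 587: d_min = (z_{α/2} + z_β)/√n.
z-sum = 1.960 + 1.036 = 2.996.
d_min = 2.996 / √587 = 2.996 / 24.228 = 0.124.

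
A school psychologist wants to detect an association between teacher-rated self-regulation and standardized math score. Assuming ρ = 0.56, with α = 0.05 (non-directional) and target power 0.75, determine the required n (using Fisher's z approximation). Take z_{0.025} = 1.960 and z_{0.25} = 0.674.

n = 21

Fisher's z: C = ½·ln((1+r)/(1−r)) = ½·ln(3.5455) = 0.6328.
n = ((z_{α/2} + z_β)/C)² + 3.
(1.960 + 0.674) / 0.6328 = 2.634 / 0.6328 = 4.162.
n = 4.162² + 3 = 17.33 + 3 = 20.3.
Round up.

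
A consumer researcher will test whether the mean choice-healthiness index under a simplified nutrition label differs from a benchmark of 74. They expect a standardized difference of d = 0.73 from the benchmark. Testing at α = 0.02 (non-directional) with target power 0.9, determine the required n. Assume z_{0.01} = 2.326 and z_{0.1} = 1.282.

For a one-sample test: n = ((z_{α/2} + z_β) / d)².
z_{α/2} + z_β = 2.326 + 1.282 = 3.608.
n = (3.608 / 0.73)² = 4.942² = 24.43.
Round up.

n = 25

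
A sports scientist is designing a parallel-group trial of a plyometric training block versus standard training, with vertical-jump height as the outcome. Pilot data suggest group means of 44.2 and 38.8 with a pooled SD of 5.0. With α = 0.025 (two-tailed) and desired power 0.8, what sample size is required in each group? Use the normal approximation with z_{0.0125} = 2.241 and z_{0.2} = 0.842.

n = 17 per group

Cohen's d = |M₁ − M₂| / SD_pooled = |44.2 − 38.8| / 5.0 = 5.4 / 5.0 = 1.080.
For two independent groups with equal n: n = 2·((z_{α/2} + z_β) / d)².
z_{α/2} + z_β = 2.241 + 0.842 = 3.083.
n = 2 × (3.083 / 1.080)² = 2 × 2.855² = 2 × 8.15 = 16.3.
Round up to the next whole participant.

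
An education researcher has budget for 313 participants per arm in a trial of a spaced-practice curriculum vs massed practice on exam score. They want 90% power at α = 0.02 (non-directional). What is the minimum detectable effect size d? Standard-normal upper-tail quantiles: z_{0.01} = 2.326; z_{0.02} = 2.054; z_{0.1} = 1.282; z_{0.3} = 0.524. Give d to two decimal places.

d_min ≈ 0.29

For two independent groups of n = 313 each: d_min = (z_{α/2} + z_β)·√(2/n).
z-sum = 2.326 + 1.282 = 3.608.
d_min = 3.608 × √(2/313) = 3.608 × 0.0799 = 0.288.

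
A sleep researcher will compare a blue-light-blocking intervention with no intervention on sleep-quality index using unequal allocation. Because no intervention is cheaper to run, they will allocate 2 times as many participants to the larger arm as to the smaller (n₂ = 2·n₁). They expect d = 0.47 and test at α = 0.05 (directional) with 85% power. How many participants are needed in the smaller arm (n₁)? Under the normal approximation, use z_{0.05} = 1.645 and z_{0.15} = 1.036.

n₁ = 49

With allocation ratio k = n₂/n₁ = 2, Var(x̄₁−x̄₂) = σ²(1/n₁ + 1/(k·n₁)) = σ²·(k+1)/(k·n₁).
So n₁ = (1 + 1/k)·((z_{α} + z_β)/d)² = 1.500 × (2.681/0.47)².
n₁ = 1.500 × 32.54 = 48.8.
Round up: n₁ = 49, giving n₂ = 2 × 49 = 98.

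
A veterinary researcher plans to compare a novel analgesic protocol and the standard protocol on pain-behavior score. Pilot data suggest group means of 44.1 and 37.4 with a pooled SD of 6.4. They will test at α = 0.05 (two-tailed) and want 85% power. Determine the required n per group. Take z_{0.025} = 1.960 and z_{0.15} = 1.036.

n = 17 per group

Cohen's d = |M₁ − M₂| / SD_pooled = |44.1 − 37.4| / 6.4 = 6.7 / 6.4 = 1.047.
For two independent groups with equal n: n = 2·((z_{α/2} + z_β) / d)².
z_{α/2} + z_β = 1.960 + 1.036 = 2.996.
n = 2 × (2.996 / 1.047)² = 2 × 2.862² = 2 × 8.19 = 16.4.
Round up to the next whole participant.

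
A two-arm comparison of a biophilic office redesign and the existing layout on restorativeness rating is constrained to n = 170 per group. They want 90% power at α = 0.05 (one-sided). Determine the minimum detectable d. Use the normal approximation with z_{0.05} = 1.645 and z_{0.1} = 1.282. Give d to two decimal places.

For two independent groups of n = 170 each: d_min = (z_{α} + z_β)·√(2/n).
z-sum = 1.645 + 1.282 = 2.927.
d_min = 2.927 × √(2/170) = 2.927 × 0.1085 = 0.317.

d_min ≈ 0.32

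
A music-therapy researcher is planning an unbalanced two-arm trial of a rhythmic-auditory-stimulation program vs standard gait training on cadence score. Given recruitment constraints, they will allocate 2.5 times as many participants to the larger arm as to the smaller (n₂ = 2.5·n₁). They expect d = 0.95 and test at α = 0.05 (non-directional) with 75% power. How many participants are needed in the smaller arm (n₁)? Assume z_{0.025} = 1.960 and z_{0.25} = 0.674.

With allocation ratio k = n₂/n₁ = 2.5, Var(x̄₁−x̄₂) = σ²(1/n₁ + 1/(k·n₁)) = σ²·(k+1)/(k·n₁).
So n₁ = (1 + 1/k)·((z_{α/2} + z_β)/d)² = 1.400 × (2.634/0.95)².
n₁ = 1.400 × 7.69 = 10.8.
Round up: n₁ = 11, giving n₂ = ⌈2.5 × 11⌉ = ⌈27.5⌉ = 28.

n₁ = 11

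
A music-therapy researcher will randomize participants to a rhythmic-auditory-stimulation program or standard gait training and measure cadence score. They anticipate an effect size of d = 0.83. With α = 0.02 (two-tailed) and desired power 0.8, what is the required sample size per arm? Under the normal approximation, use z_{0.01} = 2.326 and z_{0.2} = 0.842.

n = 30 per group

For two independent groups with equal n: n = 2·((z_{α/2} + z_β) / d)².
z_{α/2} + z_β = 2.326 + 0.842 = 3.168.
n = 2 × (3.168 / 0.83)² = 2 × 3.817² = 2 × 14.57 = 29.1.
Round up to the next whole participant.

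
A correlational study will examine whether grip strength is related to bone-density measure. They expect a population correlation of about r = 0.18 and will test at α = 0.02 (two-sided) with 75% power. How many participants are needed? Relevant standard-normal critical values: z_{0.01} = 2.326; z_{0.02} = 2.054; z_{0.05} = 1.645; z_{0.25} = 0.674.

n = 275

Fisher's z: C = ½·ln((1+r)/(1−r)) = ½·ln(1.4390) = 0.1820.
n = ((z_{α/2} + z_β)/C)² + 3.
(2.326 + 0.674) / 0.1820 = 3.000 / 0.1820 = 16.484.
n = 16.484² + 3 = 271.71 + 3 = 274.7.
Round up.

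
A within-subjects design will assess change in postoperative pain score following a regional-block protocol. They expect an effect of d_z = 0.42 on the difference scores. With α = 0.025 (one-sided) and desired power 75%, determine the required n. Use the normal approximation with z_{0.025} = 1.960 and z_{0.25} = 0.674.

n = 40 pairs

For a paired (one-sample on differences) test: n = ((z_{α} + z_β) / d)².
z_{α} + z_β = 1.960 + 0.674 = 2.634.
n = (2.634 / 0.42)² = 6.271² = 39.33.
Round up.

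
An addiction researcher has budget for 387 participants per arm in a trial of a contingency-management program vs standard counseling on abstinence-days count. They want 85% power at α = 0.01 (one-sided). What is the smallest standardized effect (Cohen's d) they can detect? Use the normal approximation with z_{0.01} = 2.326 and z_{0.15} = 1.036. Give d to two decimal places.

d_min ≈ 0.24

For two independent groups of n = 387 each: d_min = (z_{α} + z_β)·√(2/n).
z-sum = 2.326 + 1.036 = 3.362.
d_min = 3.362 × √(2/387) = 3.362 × 0.0719 = 0.242.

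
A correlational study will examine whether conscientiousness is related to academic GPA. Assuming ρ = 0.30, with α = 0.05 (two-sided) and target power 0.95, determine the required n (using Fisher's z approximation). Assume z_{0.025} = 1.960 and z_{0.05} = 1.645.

n = 139

Fisher's z: C = ½·ln((1+r)/(1−r)) = ½·ln(1.8571) = 0.3095.
n = ((z_{α/2} + z_β)/C)² + 3.
(1.960 + 1.645) / 0.3095 = 3.605 / 0.3095 = 11.648.
n = 11.648² + 3 = 135.67 + 3 = 138.7.
Round up.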